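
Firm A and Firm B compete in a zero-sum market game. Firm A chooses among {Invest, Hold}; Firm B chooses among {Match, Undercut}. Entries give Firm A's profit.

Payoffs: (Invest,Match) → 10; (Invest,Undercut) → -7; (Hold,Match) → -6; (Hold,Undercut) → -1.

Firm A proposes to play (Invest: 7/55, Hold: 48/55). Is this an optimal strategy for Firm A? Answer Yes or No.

No

Against Match this mix gives (7/55)·10 + (48/55)·(-6) = -218/55.
Against Undercut this mix gives (7/55)·(-7) + (48/55)·(-1) = -97/55.
Firm B will play Match, holding Firm A to -218/55. Shifting weight toward the row that does better against Match would raise this floor (the equalizing mix achieves -26/11 against both Match and Undercut), so the proposed strategy is not optimal.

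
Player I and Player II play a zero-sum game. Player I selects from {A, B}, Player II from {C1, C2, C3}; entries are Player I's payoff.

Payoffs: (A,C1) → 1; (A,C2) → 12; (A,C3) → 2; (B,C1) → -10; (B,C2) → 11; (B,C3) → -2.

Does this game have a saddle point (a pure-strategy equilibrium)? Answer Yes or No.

Yes

Row minima: A → 1, B → -10; maximin = 1.
Column maxima: C1 → 1, C2 → 12, C3 → 2; minimax = 1.
maximin = minimax = 1, so a saddle point exists.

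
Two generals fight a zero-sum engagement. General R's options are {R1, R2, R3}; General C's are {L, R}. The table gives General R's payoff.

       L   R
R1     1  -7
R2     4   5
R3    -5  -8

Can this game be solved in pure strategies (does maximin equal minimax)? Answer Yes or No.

Yes

Row minima: R1 → -7, R2 → 4, R3 → -8; maximin = 4.
Column maxima: L → 4, R → 5; minimax = 4.
maximin = minimax = 4, so a saddle point exists.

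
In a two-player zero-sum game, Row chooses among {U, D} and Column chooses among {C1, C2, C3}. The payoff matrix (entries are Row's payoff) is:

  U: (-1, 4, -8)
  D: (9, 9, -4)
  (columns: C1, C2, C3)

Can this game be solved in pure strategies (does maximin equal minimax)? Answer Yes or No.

Row minima: U → -8, D → -4; maximin = -4.
Column maxima: C1 → 9, C2 → 9, C3 → -4; minimax = -4.
maximin = minimax = -4, so a saddle point exists.

Yes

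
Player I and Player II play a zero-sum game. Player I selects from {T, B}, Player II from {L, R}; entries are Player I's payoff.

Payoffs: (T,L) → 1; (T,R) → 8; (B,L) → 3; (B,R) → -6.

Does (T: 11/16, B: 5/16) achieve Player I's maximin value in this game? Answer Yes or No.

Against L this mix gives (11/16)·1 + (5/16)·3 = 13/8.
Against R this mix gives (11/16)·8 + (5/16)·(-6) = 29/8.
Player II will play L, holding Player I to 13/8. Shifting weight toward the row that does better against L would raise this floor (the equalizing mix achieves 15/8 against both L and R), so the proposed strategy is not optimal.

No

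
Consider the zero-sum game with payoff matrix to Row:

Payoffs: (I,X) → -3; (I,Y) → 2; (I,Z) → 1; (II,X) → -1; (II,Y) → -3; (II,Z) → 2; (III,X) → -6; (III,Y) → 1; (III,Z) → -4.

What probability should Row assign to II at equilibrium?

5/7

Row minima: I → -3, II → -3, III → -6; maximin = -3.
Column maxima: X → -1, Y → 2, Z → 2; minimax = -1.
-3 ≠ -1, so there is no saddle point; optimal play is mixed.
III is strictly dominated by I, so Row never plays it.
Z is strictly dominated by X (it gives Row strictly more in every row), so Column never plays it.
On the remaining 2×2 (I, II vs X, Y):
Let Row play I with probability p. Expected payoff against X: (-3)p + (-1)(1−p) = −2p − 1; against Y: 2p + (-3)(1−p) = 5p − 3.
Setting these equal: −2p − 1 = 5p − 3 ⇒ −7p = -2 ⇒ p = 2/7, and the value is (-2)·(2/7) − 1 = -11/7.
For Column: with q = P(X), equating I's and II's payoffs gives −5q + 2 = 2q − 3 ⇒ q = 5/7.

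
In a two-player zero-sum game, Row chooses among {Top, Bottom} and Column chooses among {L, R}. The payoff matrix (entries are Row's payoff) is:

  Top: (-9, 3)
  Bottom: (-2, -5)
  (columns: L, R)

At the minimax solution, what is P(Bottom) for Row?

4/5

Row minima: Top → -9, Bottom → -5; maximin = -5.
Column maxima: L → -2, R → 3; minimax = -2.
-5 ≠ -2, so there is no saddle point; optimal play is mixed.
Let Row play Top with probability p. Expected payoff against L: (-9)p + (-2)(1−p) = −7p − 2; against R: 3p + (-5)(1−p) = 8p − 5.
Setting these equal: −7p − 2 = 8p − 5 ⇒ −15p = -3 ⇒ p = 1/5, and the value is (-7)·(1/5) − 2 = -17/5.
For Column: with q = P(L), equating Top's and Bottom's payoffs gives −12q + 3 = 3q − 5 ⇒ q = 8/15.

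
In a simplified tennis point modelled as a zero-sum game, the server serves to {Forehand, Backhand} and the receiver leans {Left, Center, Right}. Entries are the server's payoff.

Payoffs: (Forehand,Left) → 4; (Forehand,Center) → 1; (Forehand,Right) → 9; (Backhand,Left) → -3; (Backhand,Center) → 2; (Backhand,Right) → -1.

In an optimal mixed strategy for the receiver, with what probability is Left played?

Row minima: Forehand → 1, Backhand → -3; maximin = 1.
Column maxima: Left → 4, Center → 2, Right → 9; minimax = 2.
1 ≠ 2, so there is no saddle point; optimal play is mixed.
Right is strictly dominated by Left (it gives the server strictly more in every row), so the receiver never plays it.
On the remaining 2×2 (Forehand, Backhand vs Left, Center):
Let the server play Forehand with probability p. Expected payoff against Left: 4p + (-3)(1−p) = 7p − 3; against Center: 1p + 2(1−p) = −p + 2.
Setting these equal: 7p − 3 = −p + 2 ⇒ 8p = 5 ⇒ p = 5/8, and the value is (7)·(5/8) − 3 = 11/8.
For the receiver: with q = P(Left), equating Forehand's and Backhand's payoffs gives 3q + 1 = −5q + 2 ⇒ q = 1/8.

1/8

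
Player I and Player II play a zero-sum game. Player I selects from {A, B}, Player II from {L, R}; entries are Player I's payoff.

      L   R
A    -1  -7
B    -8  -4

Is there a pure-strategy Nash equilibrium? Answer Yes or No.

Row minima: A → -7, B → -8; maximin = -7.
Column maxima: L → -1, R → -4; minimax = -4.
-7 ≠ -4, so no pure-strategy equilibrium exists.

No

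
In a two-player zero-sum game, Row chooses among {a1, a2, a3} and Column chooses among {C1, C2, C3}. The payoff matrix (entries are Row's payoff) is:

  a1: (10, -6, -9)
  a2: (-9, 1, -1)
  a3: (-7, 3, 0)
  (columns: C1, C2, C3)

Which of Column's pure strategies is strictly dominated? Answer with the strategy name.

C3 holds Row's payoff strictly below C2 in every row: -9 < -6, -1 < 1, 0 < 3.
So C2 is strictly dominated for Column.

C2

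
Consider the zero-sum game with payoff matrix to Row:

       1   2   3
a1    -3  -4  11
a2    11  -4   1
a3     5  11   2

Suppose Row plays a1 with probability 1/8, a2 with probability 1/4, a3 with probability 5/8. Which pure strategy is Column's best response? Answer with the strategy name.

3

If Column plays 1, Row's expected payoff is (1/8)·(-3) + (1/4)·11 + (5/8)·5 = 11/2.
If Column plays 2, Row's expected payoff is (1/8)·(-4) + (1/4)·(-4) + (5/8)·11 = 43/8.
If Column plays 3, Row's expected payoff is (1/8)·11 + (1/4)·1 + (5/8)·2 = 23/8.
Column minimizes Row's payoff; the smallest is 23/8, so the best response is 3.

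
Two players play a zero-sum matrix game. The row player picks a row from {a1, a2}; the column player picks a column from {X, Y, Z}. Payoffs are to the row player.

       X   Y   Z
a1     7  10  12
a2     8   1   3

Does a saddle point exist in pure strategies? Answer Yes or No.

No

Row minima: a1 → 7, a2 → 1; maximin = 7.
Column maxima: X → 8, Y → 10, Z → 12; minimax = 8.
7 ≠ 8, so no pure-strategy equilibrium exists.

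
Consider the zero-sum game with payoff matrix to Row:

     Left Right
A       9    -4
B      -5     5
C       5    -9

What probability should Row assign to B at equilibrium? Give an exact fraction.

13/23

Row minima: A → -4, B → -5, C → -9; maximin = -4.
Column maxima: Left → 9, Right → 5; minimax = 5.
-4 ≠ 5, so there is no saddle point; optimal play is mixed.
C is strictly dominated by A, so Row never plays it.
On the remaining 2×2 (A, B vs Left, Right):
Let Row play A with probability p. Expected payoff against Left: 9p + (-5)(1−p) = 14p − 5; against Right: (-4)p + 5(1−p) = −9p + 5.
Setting these equal: 14p − 5 = −9p + 5 ⇒ 23p = 10 ⇒ p = 10/23, and the value is (14)·(10/23) − 5 = 25/23.
For Column: with q = P(Left), equating A's and B's payoffs gives 13q − 4 = −10q + 5 ⇒ q = 9/23.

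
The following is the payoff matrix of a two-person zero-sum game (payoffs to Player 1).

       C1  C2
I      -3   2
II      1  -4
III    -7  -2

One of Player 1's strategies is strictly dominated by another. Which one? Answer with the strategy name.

III

I gives a strictly higher payoff than III against every column: -3 > -7, 2 > -2.
So III is strictly dominated and Player 1 never plays it.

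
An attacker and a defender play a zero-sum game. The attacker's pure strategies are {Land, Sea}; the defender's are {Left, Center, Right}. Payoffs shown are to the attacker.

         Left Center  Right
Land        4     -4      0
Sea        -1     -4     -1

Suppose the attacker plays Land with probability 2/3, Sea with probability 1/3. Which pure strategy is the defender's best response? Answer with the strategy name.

If the defender plays Left, the attacker's expected payoff is (2/3)·4 + (1/3)·(-1) = 7/3.
If the defender plays Center, the attacker's expected payoff is (2/3)·(-4) + (1/3)·(-4) = -4.
If the defender plays Right, the attacker's expected payoff is (2/3)·0 + (1/3)·(-1) = -1/3.
The defender minimizes the attacker's payoff; the smallest is -4, so the best response is Center.

Center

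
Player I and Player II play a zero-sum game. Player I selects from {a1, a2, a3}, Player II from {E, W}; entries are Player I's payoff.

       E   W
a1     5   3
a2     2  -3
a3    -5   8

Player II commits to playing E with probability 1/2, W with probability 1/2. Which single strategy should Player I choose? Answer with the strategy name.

Expected payoff of a1: (1/2)·5 + (1/2)·3 = 4.
Expected payoff of a2: (1/2)·2 + (1/2)·(-3) = -1/2.
Expected payoff of a3: (1/2)·(-5) + (1/2)·8 = 3/2.
The largest is 4, so Player I's best response is a1.

a1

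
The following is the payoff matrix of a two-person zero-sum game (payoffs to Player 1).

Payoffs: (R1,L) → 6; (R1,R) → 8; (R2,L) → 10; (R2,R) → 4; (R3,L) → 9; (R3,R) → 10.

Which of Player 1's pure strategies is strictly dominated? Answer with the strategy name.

R1

R3 gives a strictly higher payoff than R1 against every column: 9 > 6, 10 > 8.
So R1 is strictly dominated and Player 1 never plays it.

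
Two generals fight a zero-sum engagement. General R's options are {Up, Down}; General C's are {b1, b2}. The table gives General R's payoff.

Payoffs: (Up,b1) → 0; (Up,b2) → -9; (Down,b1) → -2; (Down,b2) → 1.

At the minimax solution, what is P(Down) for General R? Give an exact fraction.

Row minima: Up → -9, Down → -2; maximin = -2.
Column maxima: b1 → 0, b2 → 1; minimax = 0.
-2 ≠ 0, so there is no saddle point; optimal play is mixed.
Let General R play Up with probability p. Expected payoff against b1: 0p + (-2)(1−p) = 2p − 2; against b2: (-9)p + 1(1−p) = −10p + 1.
Setting these equal: 2p − 2 = −10p + 1 ⇒ 12p = 3 ⇒ p = 1/4, and the value is (2)·(1/4) − 2 = -3/2.
For General C: with q = P(b1), equating Up's and Down's payoffs gives 9q − 9 = −3q + 1 ⇒ q = 5/6.

3/4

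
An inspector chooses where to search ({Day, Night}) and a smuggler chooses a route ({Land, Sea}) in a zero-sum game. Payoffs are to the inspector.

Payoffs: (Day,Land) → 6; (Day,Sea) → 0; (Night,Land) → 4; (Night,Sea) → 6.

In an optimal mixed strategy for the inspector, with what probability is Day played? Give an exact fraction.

1/4

Row minima: Day → 0, Night → 4; maximin = 4.
Column maxima: Land → 6, Sea → 6; minimax = 6.
4 ≠ 6, so there is no saddle point; optimal play is mixed.
Let the inspector play Day with probability p. Expected payoff against Land: 6p + 4(1−p) = 2p + 4; against Sea: 0p + 6(1−p) = −6p + 6.
Setting these equal: 2p + 4 = −6p + 6 ⇒ 8p = 2 ⇒ p = 1/4, and the value is (2)·(1/4) + 4 = 9/2.
For the smuggler: with q = P(Land), equating Day's and Night's payoffs gives 6q = −2q + 6 ⇒ q = 3/4.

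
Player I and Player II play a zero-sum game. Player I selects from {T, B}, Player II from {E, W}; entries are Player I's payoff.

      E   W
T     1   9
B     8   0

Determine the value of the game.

Row minima: T → 1, B → 0; maximin = 1.
Column maxima: E → 8, W → 9; minimax = 8.
1 ≠ 8, so there is no saddle point; optimal play is mixed.
Let Player I play T with probability p. Expected payoff against E: 1p + 8(1−p) = −7p + 8; against W: 9p + 0(1−p) = 9p.
Setting these equal: −7p + 8 = 9p ⇒ −16p = -8 ⇒ p = 1/2, and the value is (-7)·(1/2) + 8 = 9/2.
For Player II: with q = P(E), equating T's and B's payoffs gives −8q + 9 = 8q ⇒ q = 9/16.

9/2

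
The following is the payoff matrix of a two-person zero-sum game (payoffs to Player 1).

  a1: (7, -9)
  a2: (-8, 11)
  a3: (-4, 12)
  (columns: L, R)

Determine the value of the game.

Row minima: a1 → -9, a2 → -8, a3 → -4; maximin = -4.
Column maxima: L → 7, R → 12; minimax = 7.
-4 ≠ 7, so there is no saddle point; optimal play is mixed.
a2 is strictly dominated by a3, so Player 1 never plays it.
On the remaining 2×2 (a1, a3 vs L, R):
Let Player 1 play a1 with probability p. Expected payoff against L: 7p + (-4)(1−p) = 11p − 4; against R: (-9)p + 12(1−p) = −21p + 12.
Setting these equal: 11p − 4 = −21p + 12 ⇒ 32p = 16 ⇒ p = 1/2, and the value is (11)·(1/2) − 4 = 3/2.
For Player 2: with q = P(L), equating a1's and a3's payoffs gives 16q − 9 = −16q + 12 ⇒ q = 21/32.

3/2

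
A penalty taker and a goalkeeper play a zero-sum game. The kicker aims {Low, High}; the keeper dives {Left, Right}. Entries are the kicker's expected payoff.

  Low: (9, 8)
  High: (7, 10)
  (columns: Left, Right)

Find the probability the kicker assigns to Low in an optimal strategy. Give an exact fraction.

Row minima: Low → 8, High → 7; maximin = 8.
Column maxima: Left → 9, Right → 10; minimax = 9.
8 ≠ 9, so there is no saddle point; optimal play is mixed.
Let the kicker play Low with probability p. Expected payoff against Left: 9p + 7(1−p) = 2p + 7; against Right: 8p + 10(1−p) = −2p + 10.
Setting these equal: 2p + 7 = −2p + 10 ⇒ 4p = 3 ⇒ p = 3/4, and the value is (2)·(3/4) + 7 = 17/2.
For the keeper: with q = P(Left), equating Low's and High's payoffs gives q + 8 = −3q + 10 ⇒ q = 1/2.

3/4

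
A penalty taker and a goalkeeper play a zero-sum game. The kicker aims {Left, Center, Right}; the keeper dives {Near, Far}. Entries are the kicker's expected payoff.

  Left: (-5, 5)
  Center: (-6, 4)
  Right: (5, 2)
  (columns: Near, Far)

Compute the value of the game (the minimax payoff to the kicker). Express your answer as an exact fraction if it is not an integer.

35/13

Row minima: Left → -5, Center → -6, Right → 2; maximin = 2.
Column maxima: Near → 5, Far → 5; minimax = 5.
2 ≠ 5, so there is no saddle point; optimal play is mixed.
Center is strictly dominated by Left, so the kicker never plays it.
On the remaining 2×2 (Left, Right vs Near, Far):
Let the kicker play Left with probability p. Expected payoff against Near: (-5)p + 5(1−p) = −10p + 5; against Far: 5p + 2(1−p) = 3p + 2.
Setting these equal: −10p + 5 = 3p + 2 ⇒ −13p = -3 ⇒ p = 3/13, and the value is (-10)·(3/13) + 5 = 35/13.
For the keeper: with q = P(Near), equating Left's and Right's payoffs gives −10q + 5 = 3q + 2 ⇒ q = 3/13.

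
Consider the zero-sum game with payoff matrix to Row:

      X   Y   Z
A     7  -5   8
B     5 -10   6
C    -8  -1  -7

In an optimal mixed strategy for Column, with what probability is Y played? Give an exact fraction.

15/19

Row minima: A → -5, B → -10, C → -8; maximin = -5.
Column maxima: X → 7, Y → -1, Z → 8; minimax = -1.
-5 ≠ -1, so there is no saddle point; optimal play is mixed.
B is strictly dominated by A, so Row never plays it.
Z is strictly dominated by X (it gives Row strictly more in every row), so Column never plays it.
On the remaining 2×2 (A, C vs X, Y):
Let Row play A with probability p. Expected payoff against X: 7p + (-8)(1−p) = 15p − 8; against Y: (-5)p + (-1)(1−p) = −4p − 1.
Setting these equal: 15p − 8 = −4p − 1 ⇒ 19p = 7 ⇒ p = 7/19, and the value is (15)·(7/19) − 8 = -47/19.
For Column: with q = P(X), equating A's and C's payoffs gives 12q − 5 = −7q − 1 ⇒ q = 4/19.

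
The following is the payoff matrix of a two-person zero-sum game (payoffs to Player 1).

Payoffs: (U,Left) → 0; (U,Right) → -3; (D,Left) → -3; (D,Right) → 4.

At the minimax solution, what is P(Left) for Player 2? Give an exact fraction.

Row minima: U → -3, D → -3; maximin = -3.
Column maxima: Left → 0, Right → 4; minimax = 0.
-3 ≠ 0, so there is no saddle point; optimal play is mixed.
Let Player 1 play U with probability p. Expected payoff against Left: 0p + (-3)(1−p) = 3p − 3; against Right: (-3)p + 4(1−p) = −7p + 4.
Setting these equal: 3p − 3 = −7p + 4 ⇒ 10p = 7 ⇒ p = 7/10, and the value is (3)·(7/10) − 3 = -9/10.
For Player 2: with q = P(Left), equating U's and D's payoffs gives 3q − 3 = −7q + 4 ⇒ q = 7/10.

7/10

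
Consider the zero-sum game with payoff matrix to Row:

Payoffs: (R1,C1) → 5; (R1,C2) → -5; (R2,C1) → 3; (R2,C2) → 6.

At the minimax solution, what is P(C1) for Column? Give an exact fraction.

Row minima: R1 → -5, R2 → 3; maximin = 3.
Column maxima: C1 → 5, C2 → 6; minimax = 5.
3 ≠ 5, so there is no saddle point; optimal play is mixed.
Let Row play R1 with probability p. Expected payoff against C1: 5p + 3(1−p) = 2p + 3; against C2: (-5)p + 6(1−p) = −11p + 6.
Setting these equal: 2p + 3 = −11p + 6 ⇒ 13p = 3 ⇒ p = 3/13, and the value is (2)·(3/13) + 3 = 45/13.
For Column: with q = P(C1), equating R1's and R2's payoffs gives 10q − 5 = −3q + 6 ⇒ q = 11/13.

11/13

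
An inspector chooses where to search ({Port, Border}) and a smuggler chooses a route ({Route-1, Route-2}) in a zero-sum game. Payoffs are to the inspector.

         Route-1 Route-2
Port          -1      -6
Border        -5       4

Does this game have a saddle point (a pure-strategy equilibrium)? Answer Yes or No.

No

Row minima: Port → -6, Border → -5; maximin = -5.
Column maxima: Route-1 → -1, Route-2 → 4; minimax = -1.
-5 ≠ -1, so no pure-strategy equilibrium exists.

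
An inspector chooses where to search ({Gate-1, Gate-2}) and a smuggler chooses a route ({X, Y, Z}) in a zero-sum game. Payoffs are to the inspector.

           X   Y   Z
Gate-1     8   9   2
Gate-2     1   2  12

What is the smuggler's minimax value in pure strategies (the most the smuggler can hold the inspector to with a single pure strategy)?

8

Column maxima: X → 8, Y → 9, Z → 12.
The smallest of these is 8.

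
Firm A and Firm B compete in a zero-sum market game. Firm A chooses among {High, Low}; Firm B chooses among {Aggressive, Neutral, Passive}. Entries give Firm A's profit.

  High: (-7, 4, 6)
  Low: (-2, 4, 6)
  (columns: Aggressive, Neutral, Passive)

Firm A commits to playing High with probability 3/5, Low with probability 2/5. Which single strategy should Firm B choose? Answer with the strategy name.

Aggressive

If Firm B plays Aggressive, Firm A's expected payoff is (3/5)·(-7) + (2/5)·(-2) = -5.
If Firm B plays Neutral, Firm A's expected payoff is (3/5)·4 + (2/5)·4 = 4.
If Firm B plays Passive, Firm A's expected payoff is (3/5)·6 + (2/5)·6 = 6.
Firm B minimizes Firm A's payoff; the smallest is -5, so the best response is Aggressive.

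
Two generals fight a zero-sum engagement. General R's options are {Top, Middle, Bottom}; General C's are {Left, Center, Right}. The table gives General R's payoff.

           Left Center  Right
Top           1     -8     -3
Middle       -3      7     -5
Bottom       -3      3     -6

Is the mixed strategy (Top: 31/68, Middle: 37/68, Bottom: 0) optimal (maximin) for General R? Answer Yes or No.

No

Against Left this mix gives (31/68)·1 + (37/68)·(-3) = -20/17.
Against Center this mix gives (31/68)·(-8) + (37/68)·7 = 11/68.
Against Right this mix gives (31/68)·(-3) + (37/68)·(-5) = -139/34.
General C will play Right, holding General R to -139/34. Shifting weight toward the row that does better against Right would raise this floor (the equalizing mix achieves -61/17 against both Right and Center), so the proposed strategy is not optimal.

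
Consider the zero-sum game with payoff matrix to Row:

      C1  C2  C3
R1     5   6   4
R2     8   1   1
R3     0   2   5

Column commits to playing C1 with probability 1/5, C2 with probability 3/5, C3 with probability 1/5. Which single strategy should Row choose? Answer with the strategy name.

Expected payoff of R1: (1/5)·5 + (3/5)·6 + (1/5)·4 = 27/5.
Expected payoff of R2: (1/5)·8 + (3/5)·1 + (1/5)·1 = 12/5.
Expected payoff of R3: (1/5)·0 + (3/5)·2 + (1/5)·5 = 11/5.
The largest is 27/5, so Row's best response is R1.

R1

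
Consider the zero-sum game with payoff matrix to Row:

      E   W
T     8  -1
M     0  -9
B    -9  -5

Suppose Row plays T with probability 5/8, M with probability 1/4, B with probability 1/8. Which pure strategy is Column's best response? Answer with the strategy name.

If Column plays E, Row's expected payoff is (5/8)·8 + (1/4)·0 + (1/8)·(-9) = 31/8.
If Column plays W, Row's expected payoff is (5/8)·(-1) + (1/4)·(-9) + (1/8)·(-5) = -7/2.
Column minimizes Row's payoff; the smallest is -7/2, so the best response is W.

W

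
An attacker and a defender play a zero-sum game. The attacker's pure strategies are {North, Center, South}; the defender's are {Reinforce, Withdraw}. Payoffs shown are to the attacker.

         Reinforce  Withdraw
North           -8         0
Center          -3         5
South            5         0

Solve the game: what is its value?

25/13

Row minima: North → -8, Center → -3, South → 0; maximin = 0.
Column maxima: Reinforce → 5, Withdraw → 5; minimax = 5.
0 ≠ 5, so there is no saddle point; optimal play is mixed.
North is strictly dominated by Center, so the attacker never plays it.
On the remaining 2×2 (Center, South vs Reinforce, Withdraw):
Let the attacker play Center with probability p. Expected payoff against Reinforce: (-3)p + 5(1−p) = −8p + 5; against Withdraw: 5p + 0(1−p) = 5p.
Setting these equal: −8p + 5 = 5p ⇒ −13p = -5 ⇒ p = 5/13, and the value is (-8)·(5/13) + 5 = 25/13.
For the defender: with q = P(Reinforce), equating Center's and South's payoffs gives −8q + 5 = 5q ⇒ q = 5/13.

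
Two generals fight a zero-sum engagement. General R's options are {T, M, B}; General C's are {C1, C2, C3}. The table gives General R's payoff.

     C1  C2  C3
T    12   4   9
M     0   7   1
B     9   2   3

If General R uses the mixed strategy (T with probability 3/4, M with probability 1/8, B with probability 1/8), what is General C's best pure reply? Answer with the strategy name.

If General C plays C1, General R's expected payoff is (3/4)·12 + (1/8)·0 + (1/8)·9 = 81/8.
If General C plays C2, General R's expected payoff is (3/4)·4 + (1/8)·7 + (1/8)·2 = 33/8.
If General C plays C3, General R's expected payoff is (3/4)·9 + (1/8)·1 + (1/8)·3 = 29/4.
General C minimizes General R's payoff; the smallest is 33/8, so the best response is C2.

C2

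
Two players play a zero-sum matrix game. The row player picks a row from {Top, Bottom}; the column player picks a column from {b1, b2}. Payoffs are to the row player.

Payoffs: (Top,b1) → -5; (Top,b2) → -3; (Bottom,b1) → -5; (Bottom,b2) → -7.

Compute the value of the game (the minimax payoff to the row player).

-5

Row minima: Top → -5, Bottom → -7; maximin = -5.
Column maxima: b1 → -5, b2 → -3; minimax = -5.
Since maximin = minimax = -5, there is a saddle point and the value is -5.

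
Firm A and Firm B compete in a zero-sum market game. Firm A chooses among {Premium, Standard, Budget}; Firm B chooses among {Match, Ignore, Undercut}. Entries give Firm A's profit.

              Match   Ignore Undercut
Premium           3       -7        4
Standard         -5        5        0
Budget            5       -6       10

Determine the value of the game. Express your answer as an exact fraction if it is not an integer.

Row minima: Premium → -7, Standard → -5, Budget → -6; maximin = -5.
Column maxima: Match → 5, Ignore → 5, Undercut → 10; minimax = 5.
-5 ≠ 5, so there is no saddle point; optimal play is mixed.
Premium is strictly dominated by Budget, so Firm A never plays it.
Undercut is strictly dominated by Match (it gives Firm A strictly more in every row), so Firm B never plays it.
On the remaining 2×2 (Standard, Budget vs Match, Ignore):
Let Firm A play Standard with probability p. Expected payoff against Match: (-5)p + 5(1−p) = −10p + 5; against Ignore: 5p + (-6)(1−p) = 11p − 6.
Setting these equal: −10p + 5 = 11p − 6 ⇒ −21p = -11 ⇒ p = 11/21, and the value is (-10)·(11/21) + 5 = -5/21.
For Firm B: with q = P(Match), equating Standard's and Budget's payoffs gives −10q + 5 = 11q − 6 ⇒ q = 11/21.

-5/21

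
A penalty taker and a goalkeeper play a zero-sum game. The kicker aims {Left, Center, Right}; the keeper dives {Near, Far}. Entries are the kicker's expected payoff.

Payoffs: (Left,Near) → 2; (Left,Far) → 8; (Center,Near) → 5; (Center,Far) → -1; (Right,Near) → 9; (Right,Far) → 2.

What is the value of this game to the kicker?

Row minima: Left → 2, Center → -1, Right → 2; maximin = 2.
Column maxima: Near → 9, Far → 8; minimax = 8.
2 ≠ 8, so there is no saddle point; optimal play is mixed.
Center is strictly dominated by Right, so the kicker never plays it.
On the remaining 2×2 (Left, Right vs Near, Far):
Let the kicker play Left with probability p. Expected payoff against Near: 2p + 9(1−p) = −7p + 9; against Far: 8p + 2(1−p) = 6p + 2.
Setting these equal: −7p + 9 = 6p + 2 ⇒ −13p = -7 ⇒ p = 7/13, and the value is (-7)·(7/13) + 9 = 68/13.
For the keeper: with q = P(Near), equating Left's and Right's payoffs gives −6q + 8 = 7q + 2 ⇒ q = 6/13.

68/13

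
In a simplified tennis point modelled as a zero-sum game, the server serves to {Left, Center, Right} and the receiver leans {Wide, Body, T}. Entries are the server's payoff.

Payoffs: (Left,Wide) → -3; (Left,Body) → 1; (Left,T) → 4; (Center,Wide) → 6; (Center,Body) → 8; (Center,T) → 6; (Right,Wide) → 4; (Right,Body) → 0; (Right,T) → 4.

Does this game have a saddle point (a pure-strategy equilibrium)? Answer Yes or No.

Yes

Row minima: Left → -3, Center → 6, Right → 0; maximin = 6.
Column maxima: Wide → 6, Body → 8, T → 6; minimax = 6.
maximin = minimax = 6, so a saddle point exists.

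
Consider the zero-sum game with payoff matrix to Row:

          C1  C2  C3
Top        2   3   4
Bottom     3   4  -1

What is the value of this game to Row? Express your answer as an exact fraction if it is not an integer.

Row minima: Top → 2, Bottom → -1; maximin = 2.
Column maxima: C1 → 3, C2 → 4, C3 → 4; minimax = 3.
2 ≠ 3, so there is no saddle point; optimal play is mixed.
C2 is strictly dominated by C1 (it gives Row strictly more in every row), so Column never plays it.
On the remaining 2×2 (Top, Bottom vs C1, C3):
Let Row play Top with probability p. Expected payoff against C1: 2p + 3(1−p) = −p + 3; against C3: 4p + (-1)(1−p) = 5p − 1.
Setting these equal: −p + 3 = 5p − 1 ⇒ −6p = -4 ⇒ p = 2/3, and the value is (-1)·(2/3) + 3 = 7/3.
For Column: with q = P(C1), equating Top's and Bottom's payoffs gives −2q + 4 = 4q − 1 ⇒ q = 5/6.

7/3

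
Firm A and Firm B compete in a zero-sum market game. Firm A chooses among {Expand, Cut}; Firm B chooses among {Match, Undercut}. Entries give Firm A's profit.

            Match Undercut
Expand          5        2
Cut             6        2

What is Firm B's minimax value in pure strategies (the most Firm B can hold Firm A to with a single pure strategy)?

Column maxima: Match → 6, Undercut → 2.
The smallest of these is 2.

2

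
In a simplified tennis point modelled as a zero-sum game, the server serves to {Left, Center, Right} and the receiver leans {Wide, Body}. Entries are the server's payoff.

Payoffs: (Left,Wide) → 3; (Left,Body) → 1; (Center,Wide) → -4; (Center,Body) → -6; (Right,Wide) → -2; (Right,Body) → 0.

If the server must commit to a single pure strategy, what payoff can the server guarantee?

1

Row minima: Left → 1, Center → -6, Right → -2.
The best of these is 1.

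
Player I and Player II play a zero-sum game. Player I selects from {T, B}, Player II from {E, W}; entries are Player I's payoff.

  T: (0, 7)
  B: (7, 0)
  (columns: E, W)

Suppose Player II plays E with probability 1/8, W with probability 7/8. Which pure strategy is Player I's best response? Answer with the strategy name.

Expected payoff of T: (1/8)·0 + (7/8)·7 = 49/8.
Expected payoff of B: (1/8)·7 + (7/8)·0 = 7/8.
The largest is 49/8, so Player I's best response is T.

T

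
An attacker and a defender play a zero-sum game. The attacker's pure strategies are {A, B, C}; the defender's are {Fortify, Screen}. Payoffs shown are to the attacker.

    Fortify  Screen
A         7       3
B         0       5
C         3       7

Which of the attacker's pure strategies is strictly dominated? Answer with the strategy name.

C gives a strictly higher payoff than B against every column: 3 > 0, 7 > 5.
So B is strictly dominated and the attacker never plays it.

B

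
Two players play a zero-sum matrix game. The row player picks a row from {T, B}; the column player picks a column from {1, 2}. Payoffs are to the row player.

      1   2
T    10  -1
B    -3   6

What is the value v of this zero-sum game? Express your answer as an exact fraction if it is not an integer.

57/20

Row minima: T → -1, B → -3; maximin = -1.
Column maxima: 1 → 10, 2 → 6; minimax = 6.
-1 ≠ 6, so there is no saddle point; optimal play is mixed.
Let the row player play T with probability p. Expected payoff against 1: 10p + (-3)(1−p) = 13p − 3; against 2: (-1)p + 6(1−p) = −7p + 6.
Setting these equal: 13p − 3 = −7p + 6 ⇒ 20p = 9 ⇒ p = 9/20, and the value is (13)·(9/20) − 3 = 57/20.
For the column player: with q = P(1), equating T's and B's payoffs gives 11q − 1 = −9q + 6 ⇒ q = 7/20.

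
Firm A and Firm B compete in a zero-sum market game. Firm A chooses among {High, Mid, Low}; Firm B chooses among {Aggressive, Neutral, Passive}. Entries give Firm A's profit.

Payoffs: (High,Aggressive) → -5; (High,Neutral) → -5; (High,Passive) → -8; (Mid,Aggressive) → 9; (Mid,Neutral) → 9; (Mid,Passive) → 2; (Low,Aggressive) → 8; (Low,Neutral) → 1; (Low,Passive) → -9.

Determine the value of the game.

Row minima: High → -8, Mid → 2, Low → -9; maximin = 2.
Column maxima: Aggressive → 9, Neutral → 9, Passive → 2; minimax = 2.
Since maximin = minimax = 2, there is a saddle point and the value is 2.

2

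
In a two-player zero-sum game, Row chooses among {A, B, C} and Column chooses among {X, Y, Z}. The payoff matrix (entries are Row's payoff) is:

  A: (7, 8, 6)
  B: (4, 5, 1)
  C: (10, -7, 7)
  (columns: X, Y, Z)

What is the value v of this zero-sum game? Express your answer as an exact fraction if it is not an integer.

49/8

Row minima: A → 6, B → 1, C → -7; maximin = 6.
Column maxima: X → 10, Y → 8, Z → 7; minimax = 7.
6 ≠ 7, so there is no saddle point; optimal play is mixed.
B is strictly dominated by A, so Row never plays it.
X is strictly dominated by Z (it gives Row strictly more in every row), so Column never plays it.
On the remaining 2×2 (A, C vs Y, Z):
Let Row play A with probability p. Expected payoff against Y: 8p + (-7)(1−p) = 15p − 7; against Z: 6p + 7(1−p) = −p + 7.
Setting these equal: 15p − 7 = −p + 7 ⇒ 16p = 14 ⇒ p = 7/8, and the value is (15)·(7/8) − 7 = 49/8.
For Column: with q = P(Y), equating A's and C's payoffs gives 2q + 6 = −14q + 7 ⇒ q = 1/16.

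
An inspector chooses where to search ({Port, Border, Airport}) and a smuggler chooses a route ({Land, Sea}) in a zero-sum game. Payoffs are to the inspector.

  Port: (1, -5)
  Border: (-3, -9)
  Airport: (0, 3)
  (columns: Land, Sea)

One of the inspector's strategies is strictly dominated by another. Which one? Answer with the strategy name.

Border

Port gives a strictly higher payoff than Border against every column: 1 > -3, -5 > -9.
So Border is strictly dominated and the inspector never plays it.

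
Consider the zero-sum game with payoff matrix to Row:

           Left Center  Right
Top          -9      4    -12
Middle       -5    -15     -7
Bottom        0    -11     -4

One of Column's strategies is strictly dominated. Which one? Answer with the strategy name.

Right holds Row's payoff strictly below Left in every row: -12 < -9, -7 < -5, -4 < 0.
So Left is strictly dominated for Column.

Left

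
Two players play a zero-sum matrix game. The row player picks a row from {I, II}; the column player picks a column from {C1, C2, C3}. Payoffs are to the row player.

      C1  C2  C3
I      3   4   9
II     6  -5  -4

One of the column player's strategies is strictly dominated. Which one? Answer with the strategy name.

C2 holds the row player's payoff strictly below C3 in every row: 4 < 9, -5 < -4.
So C3 is strictly dominated for the column player.

C3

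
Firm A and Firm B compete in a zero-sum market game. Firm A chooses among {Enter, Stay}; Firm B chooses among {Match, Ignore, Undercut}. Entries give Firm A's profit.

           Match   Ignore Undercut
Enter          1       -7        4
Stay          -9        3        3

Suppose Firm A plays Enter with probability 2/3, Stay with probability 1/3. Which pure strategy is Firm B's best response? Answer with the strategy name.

If Firm B plays Match, Firm A's expected payoff is (2/3)·1 + (1/3)·(-9) = -7/3.
If Firm B plays Ignore, Firm A's expected payoff is (2/3)·(-7) + (1/3)·3 = -11/3.
If Firm B plays Undercut, Firm A's expected payoff is (2/3)·4 + (1/3)·3 = 11/3.
Firm B minimizes Firm A's payoff; the smallest is -11/3, so the best response is Ignore.

Ignore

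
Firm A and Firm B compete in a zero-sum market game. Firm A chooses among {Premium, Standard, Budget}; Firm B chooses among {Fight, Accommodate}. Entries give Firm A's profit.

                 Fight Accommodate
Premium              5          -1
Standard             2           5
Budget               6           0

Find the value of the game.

10/3

Row minima: Premium → -1, Standard → 2, Budget → 0; maximin = 2.
Column maxima: Fight → 6, Accommodate → 5; minimax = 5.
2 ≠ 5, so there is no saddle point; optimal play is mixed.
Premium is strictly dominated by Budget, so Firm A never plays it.
On the remaining 2×2 (Standard, Budget vs Fight, Accommodate):
Let Firm A play Standard with probability p. Expected payoff against Fight: 2p + 6(1−p) = −4p + 6; against Accommodate: 5p + 0(1−p) = 5p.
Setting these equal: −4p + 6 = 5p ⇒ −9p = -6 ⇒ p = 2/3, and the value is (-4)·(2/3) + 6 = 10/3.
For Firm B: with q = P(Fight), equating Standard's and Budget's payoffs gives −3q + 5 = 6q ⇒ q = 5/9.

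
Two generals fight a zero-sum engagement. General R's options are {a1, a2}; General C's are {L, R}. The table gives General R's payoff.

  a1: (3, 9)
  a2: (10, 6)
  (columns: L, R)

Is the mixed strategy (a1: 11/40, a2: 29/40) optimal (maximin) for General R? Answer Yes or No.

Against L this mix gives (11/40)·3 + (29/40)·10 = 323/40.
Against R this mix gives (11/40)·9 + (29/40)·6 = 273/40.
General C will play R, holding General R to 273/40. Shifting weight toward the row that does better against R would raise this floor (the equalizing mix achieves 36/5 against both R and L), so the proposed strategy is not optimal.

No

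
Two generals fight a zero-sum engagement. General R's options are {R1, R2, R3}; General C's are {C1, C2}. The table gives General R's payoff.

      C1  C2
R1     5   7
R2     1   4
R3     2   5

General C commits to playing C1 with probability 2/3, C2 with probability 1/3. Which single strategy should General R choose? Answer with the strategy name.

R1

Expected payoff of R1: (2/3)·5 + (1/3)·7 = 17/3.
Expected payoff of R2: (2/3)·1 + (1/3)·4 = 2.
Expected payoff of R3: (2/3)·2 + (1/3)·5 = 3.
The largest is 17/3, so General R's best response is R1.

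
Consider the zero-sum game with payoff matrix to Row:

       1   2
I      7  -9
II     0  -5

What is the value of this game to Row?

Row minima: I → -9, II → -5; maximin = -5.
Column maxima: 1 → 7, 2 → -5; minimax = -5.
Since maximin = minimax = -5, there is a saddle point and the value is -5.

-5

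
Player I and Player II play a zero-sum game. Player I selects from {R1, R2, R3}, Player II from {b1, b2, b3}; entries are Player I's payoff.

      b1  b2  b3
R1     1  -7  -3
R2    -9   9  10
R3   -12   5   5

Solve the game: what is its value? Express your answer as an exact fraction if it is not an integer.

Row minima: R1 → -7, R2 → -9, R3 → -12; maximin = -7.
Column maxima: b1 → 1, b2 → 9, b3 → 10; minimax = 1.
-7 ≠ 1, so there is no saddle point; optimal play is mixed.
R3 is strictly dominated by R2, so Player I never plays it.
With R3 eliminated, b3 is strictly dominated by b2 (it gives Player I strictly more in every remaining row), so Player II never plays it.
On the remaining 2×2 (R1, R2 vs b1, b2):
Let Player I play R1 with probability p. Expected payoff against b1: 1p + (-9)(1−p) = 10p − 9; against b2: (-7)p + 9(1−p) = −16p + 9.
Setting these equal: 10p − 9 = −16p + 9 ⇒ 26p = 18 ⇒ p = 9/13, and the value is (10)·(9/13) − 9 = -27/13.
For Player II: with q = P(b1), equating R1's and R2's payoffs gives 8q − 7 = −18q + 9 ⇒ q = 8/13.

-27/13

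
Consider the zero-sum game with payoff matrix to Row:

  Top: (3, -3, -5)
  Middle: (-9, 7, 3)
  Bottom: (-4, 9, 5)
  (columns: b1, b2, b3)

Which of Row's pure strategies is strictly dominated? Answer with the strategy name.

Bottom gives a strictly higher payoff than Middle against every column: -4 > -9, 9 > 7, 5 > 3.
So Middle is strictly dominated and Row never plays it.

Middle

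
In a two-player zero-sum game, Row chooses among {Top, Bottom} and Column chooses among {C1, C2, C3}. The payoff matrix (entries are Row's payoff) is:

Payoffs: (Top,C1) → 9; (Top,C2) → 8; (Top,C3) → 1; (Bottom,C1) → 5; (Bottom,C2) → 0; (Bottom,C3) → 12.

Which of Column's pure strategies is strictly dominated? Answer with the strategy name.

C2 holds Row's payoff strictly below C1 in every row: 8 < 9, 0 < 5.
So C1 is strictly dominated for Column.

C1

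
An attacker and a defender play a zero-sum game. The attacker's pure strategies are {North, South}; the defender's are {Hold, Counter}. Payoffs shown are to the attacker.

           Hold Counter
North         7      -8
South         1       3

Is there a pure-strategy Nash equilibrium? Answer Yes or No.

Row minima: North → -8, South → 1; maximin = 1.
Column maxima: Hold → 7, Counter → 3; minimax = 3.
1 ≠ 3, so no pure-strategy equilibrium exists.

No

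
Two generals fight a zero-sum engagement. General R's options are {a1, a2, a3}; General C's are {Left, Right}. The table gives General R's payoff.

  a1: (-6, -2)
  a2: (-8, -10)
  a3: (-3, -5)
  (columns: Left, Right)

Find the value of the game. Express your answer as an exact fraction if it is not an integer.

Row minima: a1 → -6, a2 → -10, a3 → -5; maximin = -5.
Column maxima: Left → -3, Right → -2; minimax = -3.
-5 ≠ -3, so there is no saddle point; optimal play is mixed.
a2 is strictly dominated by a1, so General R never plays it.
On the remaining 2×2 (a1, a3 vs Left, Right):
Let General R play a1 with probability p. Expected payoff against Left: (-6)p + (-3)(1−p) = −3p − 3; against Right: (-2)p + (-5)(1−p) = 3p − 5.
Setting these equal: −3p − 3 = 3p − 5 ⇒ −6p = -2 ⇒ p = 1/3, and the value is (-3)·(1/3) − 3 = -4.
For General C: with q = P(Left), equating a1's and a3's payoffs gives −4q − 2 = 2q − 5 ⇒ q = 1/2.

-4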